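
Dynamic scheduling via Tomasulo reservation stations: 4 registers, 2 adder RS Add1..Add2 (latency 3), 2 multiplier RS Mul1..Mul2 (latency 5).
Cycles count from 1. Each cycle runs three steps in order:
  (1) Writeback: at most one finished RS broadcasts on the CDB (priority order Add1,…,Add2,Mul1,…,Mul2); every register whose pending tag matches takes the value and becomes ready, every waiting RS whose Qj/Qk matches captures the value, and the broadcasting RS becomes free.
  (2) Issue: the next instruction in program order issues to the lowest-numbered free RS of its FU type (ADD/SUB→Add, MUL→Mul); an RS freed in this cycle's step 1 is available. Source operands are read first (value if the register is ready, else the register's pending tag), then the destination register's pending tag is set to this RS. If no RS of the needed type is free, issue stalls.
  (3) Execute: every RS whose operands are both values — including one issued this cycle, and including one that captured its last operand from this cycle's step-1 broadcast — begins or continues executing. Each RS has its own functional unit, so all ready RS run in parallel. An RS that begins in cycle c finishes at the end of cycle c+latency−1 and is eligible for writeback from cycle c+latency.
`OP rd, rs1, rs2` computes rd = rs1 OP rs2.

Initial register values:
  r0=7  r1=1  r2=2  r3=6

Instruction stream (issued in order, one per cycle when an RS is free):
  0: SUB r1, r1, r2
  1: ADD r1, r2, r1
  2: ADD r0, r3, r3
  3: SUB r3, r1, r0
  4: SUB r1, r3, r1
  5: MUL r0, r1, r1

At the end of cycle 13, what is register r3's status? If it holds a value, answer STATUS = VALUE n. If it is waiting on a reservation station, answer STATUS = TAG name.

STATUS = VALUE -11

  c1: issue SUB r1<-Add1  regs: r0:7,r1:Add1,r2:2,r3:6
  c2: issue ADD r1<-Add2  regs: r0:7,r1:Add2,r2:2,r3:6
  c3: stall  regs: r0:7,r1:Add2,r2:2,r3:6
  c4: CDB Add1=-1; issue ADD r0<-Add1  regs: r0:Add1,r1:Add2,r2:2,r3:6
  c5: stall  regs: r0:Add1,r1:Add2,r2:2,r3:6
  c6: stall  regs: r0:Add1,r1:Add2,r2:2,r3:6
  c7: CDB Add1=12; issue SUB r3<-Add1  regs: r0:12,r1:Add2,r2:2,r3:Add1
  c8: CDB Add2=1; issue SUB r1<-Add2  regs: r0:12,r1:Add2,r2:2,r3:Add1
  c9: issue MUL r0<-Mul1  regs: r0:Mul1,r1:Add2,r2:2,r3:Add1
  c10: -  regs: r0:Mul1,r1:Add2,r2:2,r3:Add1
  c11: CDB Add1=-11  regs: r0:Mul1,r1:Add2,r2:2,r3:-11
  c12: -  regs: r0:Mul1,r1:Add2,r2:2,r3:-11
  c13: -  regs: r0:Mul1,r1:Add2,r2:2,r3:-11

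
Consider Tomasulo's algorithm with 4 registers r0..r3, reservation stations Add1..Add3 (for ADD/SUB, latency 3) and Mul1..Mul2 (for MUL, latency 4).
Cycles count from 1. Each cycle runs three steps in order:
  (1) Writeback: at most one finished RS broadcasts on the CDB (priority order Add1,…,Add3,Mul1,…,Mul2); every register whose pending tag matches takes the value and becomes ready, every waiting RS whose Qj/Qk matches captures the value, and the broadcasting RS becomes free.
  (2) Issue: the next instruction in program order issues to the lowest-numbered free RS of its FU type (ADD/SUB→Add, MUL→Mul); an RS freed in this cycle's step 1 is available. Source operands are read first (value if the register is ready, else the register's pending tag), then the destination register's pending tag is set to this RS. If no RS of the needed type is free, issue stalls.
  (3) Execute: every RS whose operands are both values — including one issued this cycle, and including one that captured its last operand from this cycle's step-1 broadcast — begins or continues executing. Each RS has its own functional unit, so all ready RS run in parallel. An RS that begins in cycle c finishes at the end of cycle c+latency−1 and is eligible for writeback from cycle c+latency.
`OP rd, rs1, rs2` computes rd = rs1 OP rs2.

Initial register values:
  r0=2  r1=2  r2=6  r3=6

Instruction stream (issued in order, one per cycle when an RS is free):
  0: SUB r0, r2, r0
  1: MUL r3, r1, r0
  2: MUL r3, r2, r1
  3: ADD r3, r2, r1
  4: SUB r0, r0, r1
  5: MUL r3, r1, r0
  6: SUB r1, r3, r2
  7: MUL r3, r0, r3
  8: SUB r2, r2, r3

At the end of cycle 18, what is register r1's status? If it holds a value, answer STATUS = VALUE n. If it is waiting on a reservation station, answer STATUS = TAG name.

STATUS = VALUE -2

cycle 1: issue SUB r0<-Add1 // r0:Add1,r1:2,r2:6,r3:6
cycle 2: issue MUL r3<-Mul1 // r0:Add1,r1:2,r2:6,r3:Mul1
cycle 3: issue MUL r3<-Mul2 // r0:Add1,r1:2,r2:6,r3:Mul2
cycle 4: CDB Add1=4; issue ADD r3<-Add1 // r0:4,r1:2,r2:6,r3:Add1
cycle 5: issue SUB r0<-Add2 // r0:Add2,r1:2,r2:6,r3:Add1
cycle 6: stall // r0:Add2,r1:2,r2:6,r3:Add1
cycle 7: CDB Add1=8; stall // r0:Add2,r1:2,r2:6,r3:8
cycle 8: CDB Add2=2; stall // r0:2,r1:2,r2:6,r3:8
cycle 9: CDB Mul1=8; issue MUL r3<-Mul1 // r0:2,r1:2,r2:6,r3:Mul1
cycle 10: CDB Mul2=12; issue SUB r1<-Add1 // r0:2,r1:Add1,r2:6,r3:Mul1
cycle 11: issue MUL r3<-Mul2 // r0:2,r1:Add1,r2:6,r3:Mul2
cycle 12: issue SUB r2<-Add2 // r0:2,r1:Add1,r2:Add2,r3:Mul2
cycle 13: CDB Mul1=4 // r0:2,r1:Add1,r2:Add2,r3:Mul2
cycle 14: - // r0:2,r1:Add1,r2:Add2,r3:Mul2
cycle 15: - // r0:2,r1:Add1,r2:Add2,r3:Mul2
cycle 16: CDB Add1=-2 // r0:2,r1:-2,r2:Add2,r3:Mul2
cycle 17: CDB Mul2=8 // r0:2,r1:-2,r2:Add2,r3:8
cycle 18: - // r0:2,r1:-2,r2:Add2,r3:8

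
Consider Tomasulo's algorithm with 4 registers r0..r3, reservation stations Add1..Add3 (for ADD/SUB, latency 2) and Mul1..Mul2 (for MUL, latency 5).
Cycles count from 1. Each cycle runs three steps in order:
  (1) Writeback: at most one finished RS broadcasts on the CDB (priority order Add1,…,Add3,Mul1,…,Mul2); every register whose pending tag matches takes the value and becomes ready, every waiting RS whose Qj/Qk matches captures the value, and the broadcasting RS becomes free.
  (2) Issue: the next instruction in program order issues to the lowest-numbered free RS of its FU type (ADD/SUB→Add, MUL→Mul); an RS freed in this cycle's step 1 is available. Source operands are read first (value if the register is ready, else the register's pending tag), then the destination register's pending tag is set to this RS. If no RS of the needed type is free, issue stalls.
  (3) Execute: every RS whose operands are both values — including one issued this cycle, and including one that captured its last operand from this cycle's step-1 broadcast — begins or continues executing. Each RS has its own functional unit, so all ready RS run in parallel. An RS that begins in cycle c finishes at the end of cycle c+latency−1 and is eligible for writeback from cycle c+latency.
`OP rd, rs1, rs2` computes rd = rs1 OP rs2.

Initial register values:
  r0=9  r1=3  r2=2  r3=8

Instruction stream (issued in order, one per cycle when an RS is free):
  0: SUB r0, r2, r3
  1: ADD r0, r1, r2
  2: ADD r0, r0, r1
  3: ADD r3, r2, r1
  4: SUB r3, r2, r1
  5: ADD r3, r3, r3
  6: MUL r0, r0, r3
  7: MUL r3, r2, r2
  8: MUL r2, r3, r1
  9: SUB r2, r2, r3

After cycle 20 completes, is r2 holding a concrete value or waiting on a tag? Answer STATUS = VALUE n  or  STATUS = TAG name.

STATUS = VALUE 8

c1: issue SUB r0<-Add1 | r0:Add1,r1:3,r2:2,r3:8
c2: issue ADD r0<-Add2 | r0:Add2,r1:3,r2:2,r3:8
c3: CDB Add1=-6; issue ADD r0<-Add1 | r0:Add1,r1:3,r2:2,r3:8
c4: CDB Add2=5; issue ADD r3<-Add2 | r0:Add1,r1:3,r2:2,r3:Add2
c5: issue SUB r3<-Add3 | r0:Add1,r1:3,r2:2,r3:Add3
c6: CDB Add1=8; issue ADD r3<-Add1 | r0:8,r1:3,r2:2,r3:Add1
c7: CDB Add2=5; issue MUL r0<-Mul1 | r0:Mul1,r1:3,r2:2,r3:Add1
c8: CDB Add3=-1; issue MUL r3<-Mul2 | r0:Mul1,r1:3,r2:2,r3:Mul2
c9: stall | r0:Mul1,r1:3,r2:2,r3:Mul2
c10: CDB Add1=-2; stall | r0:Mul1,r1:3,r2:2,r3:Mul2
c11: stall | r0:Mul1,r1:3,r2:2,r3:Mul2
c12: stall | r0:Mul1,r1:3,r2:2,r3:Mul2
c13: CDB Mul2=4; issue MUL r2<-Mul2 | r0:Mul1,r1:3,r2:Mul2,r3:4
c14: issue SUB r2<-Add1 | r0:Mul1,r1:3,r2:Add1,r3:4
c15: CDB Mul1=-16 | r0:-16,r1:3,r2:Add1,r3:4
c16: - | r0:-16,r1:3,r2:Add1,r3:4
c17: - | r0:-16,r1:3,r2:Add1,r3:4
c18: CDB Mul2=12 | r0:-16,r1:3,r2:Add1,r3:4
c19: - | r0:-16,r1:3,r2:Add1,r3:4
c20: CDB Add1=8 | r0:-16,r1:3,r2:8,r3:4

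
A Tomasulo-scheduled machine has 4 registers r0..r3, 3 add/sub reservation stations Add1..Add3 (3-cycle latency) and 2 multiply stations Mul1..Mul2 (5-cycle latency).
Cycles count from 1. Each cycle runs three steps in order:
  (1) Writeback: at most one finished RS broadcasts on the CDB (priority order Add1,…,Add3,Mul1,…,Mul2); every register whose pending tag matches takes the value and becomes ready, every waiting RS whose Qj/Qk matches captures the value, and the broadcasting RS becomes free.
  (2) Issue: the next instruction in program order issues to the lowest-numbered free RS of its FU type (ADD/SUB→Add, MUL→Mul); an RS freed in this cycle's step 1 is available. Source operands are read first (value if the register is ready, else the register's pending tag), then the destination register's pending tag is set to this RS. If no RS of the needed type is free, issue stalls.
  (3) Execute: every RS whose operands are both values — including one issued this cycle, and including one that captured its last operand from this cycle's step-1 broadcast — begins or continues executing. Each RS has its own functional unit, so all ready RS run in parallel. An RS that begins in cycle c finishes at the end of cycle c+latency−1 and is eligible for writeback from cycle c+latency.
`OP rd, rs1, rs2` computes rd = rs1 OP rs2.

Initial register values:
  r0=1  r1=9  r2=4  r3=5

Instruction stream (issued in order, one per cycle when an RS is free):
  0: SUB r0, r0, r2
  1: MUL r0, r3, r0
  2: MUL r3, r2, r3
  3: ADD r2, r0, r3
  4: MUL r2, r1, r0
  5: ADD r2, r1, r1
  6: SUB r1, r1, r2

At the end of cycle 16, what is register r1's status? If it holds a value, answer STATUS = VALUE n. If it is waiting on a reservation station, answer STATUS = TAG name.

  c1: issue SUB r0<-Add1  regs: r0:Add1,r1:9,r2:4,r3:5
  c2: issue MUL r0<-Mul1  regs: r0:Mul1,r1:9,r2:4,r3:5
  c3: issue MUL r3<-Mul2  regs: r0:Mul1,r1:9,r2:4,r3:Mul2
  c4: CDB Add1=-3; issue ADD r2<-Add1  regs: r0:Mul1,r1:9,r2:Add1,r3:Mul2
  c5: stall  regs: r0:Mul1,r1:9,r2:Add1,r3:Mul2
  c6: stall  regs: r0:Mul1,r1:9,r2:Add1,r3:Mul2
  c7: stall  regs: r0:Mul1,r1:9,r2:Add1,r3:Mul2
  c8: CDB Mul2=20; issue MUL r2<-Mul2  regs: r0:Mul1,r1:9,r2:Mul2,r3:20
  c9: CDB Mul1=-15; issue ADD r2<-Add2  regs: r0:-15,r1:9,r2:Add2,r3:20
  c10: issue SUB r1<-Add3  regs: r0:-15,r1:Add3,r2:Add2,r3:20
  c11: -  regs: r0:-15,r1:Add3,r2:Add2,r3:20
  c12: CDB Add1=5  regs: r0:-15,r1:Add3,r2:Add2,r3:20
  c13: CDB Add2=18  regs: r0:-15,r1:Add3,r2:18,r3:20
  c14: CDB Mul2=-135  regs: r0:-15,r1:Add3,r2:18,r3:20
  c15: -  regs: r0:-15,r1:Add3,r2:18,r3:20
  c16: CDB Add3=-9  regs: r0:-15,r1:-9,r2:18,r3:20

STATUS = VALUE -9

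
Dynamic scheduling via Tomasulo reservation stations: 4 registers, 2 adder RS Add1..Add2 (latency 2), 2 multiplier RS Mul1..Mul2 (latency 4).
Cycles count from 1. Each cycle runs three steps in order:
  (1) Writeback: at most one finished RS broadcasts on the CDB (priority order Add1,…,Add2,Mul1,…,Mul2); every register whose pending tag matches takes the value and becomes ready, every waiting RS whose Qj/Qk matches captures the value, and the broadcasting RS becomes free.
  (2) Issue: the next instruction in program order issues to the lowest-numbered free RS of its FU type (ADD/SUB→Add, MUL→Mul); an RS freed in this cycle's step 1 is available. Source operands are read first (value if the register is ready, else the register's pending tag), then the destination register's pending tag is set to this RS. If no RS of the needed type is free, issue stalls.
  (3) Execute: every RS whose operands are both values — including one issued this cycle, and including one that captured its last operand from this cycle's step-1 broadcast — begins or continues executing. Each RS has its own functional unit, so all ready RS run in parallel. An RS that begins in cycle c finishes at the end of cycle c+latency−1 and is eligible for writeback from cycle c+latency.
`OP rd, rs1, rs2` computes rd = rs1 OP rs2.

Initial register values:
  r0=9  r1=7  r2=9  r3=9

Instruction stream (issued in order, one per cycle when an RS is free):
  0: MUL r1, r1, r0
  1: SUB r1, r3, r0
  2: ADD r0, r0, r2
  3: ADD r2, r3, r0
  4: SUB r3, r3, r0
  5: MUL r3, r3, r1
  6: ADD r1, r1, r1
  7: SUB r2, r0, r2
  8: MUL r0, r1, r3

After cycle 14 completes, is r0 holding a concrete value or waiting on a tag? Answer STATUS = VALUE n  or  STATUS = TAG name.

  c1: issue MUL r1<-Mul1  regs: r0:9,r1:Mul1,r2:9,r3:9
  c2: issue SUB r1<-Add1  regs: r0:9,r1:Add1,r2:9,r3:9
  c3: issue ADD r0<-Add2  regs: r0:Add2,r1:Add1,r2:9,r3:9
  c4: CDB Add1=0; issue ADD r2<-Add1  regs: r0:Add2,r1:0,r2:Add1,r3:9
  c5: CDB Add2=18; issue SUB r3<-Add2  regs: r0:18,r1:0,r2:Add1,r3:Add2
  c6: CDB Mul1=63; issue MUL r3<-Mul1  regs: r0:18,r1:0,r2:Add1,r3:Mul1
  c7: CDB Add1=27; issue ADD r1<-Add1  regs: r0:18,r1:Add1,r2:27,r3:Mul1
  c8: CDB Add2=-9; issue SUB r2<-Add2  regs: r0:18,r1:Add1,r2:Add2,r3:Mul1
  c9: CDB Add1=0; issue MUL r0<-Mul2  regs: r0:Mul2,r1:0,r2:Add2,r3:Mul1
  c10: CDB Add2=-9  regs: r0:Mul2,r1:0,r2:-9,r3:Mul1
  c11: -  regs: r0:Mul2,r1:0,r2:-9,r3:Mul1
  c12: CDB Mul1=0  regs: r0:Mul2,r1:0,r2:-9,r3:0
  c13: -  regs: r0:Mul2,r1:0,r2:-9,r3:0
  c14: -  regs: r0:Mul2,r1:0,r2:-9,r3:0

STATUS = TAG Mul2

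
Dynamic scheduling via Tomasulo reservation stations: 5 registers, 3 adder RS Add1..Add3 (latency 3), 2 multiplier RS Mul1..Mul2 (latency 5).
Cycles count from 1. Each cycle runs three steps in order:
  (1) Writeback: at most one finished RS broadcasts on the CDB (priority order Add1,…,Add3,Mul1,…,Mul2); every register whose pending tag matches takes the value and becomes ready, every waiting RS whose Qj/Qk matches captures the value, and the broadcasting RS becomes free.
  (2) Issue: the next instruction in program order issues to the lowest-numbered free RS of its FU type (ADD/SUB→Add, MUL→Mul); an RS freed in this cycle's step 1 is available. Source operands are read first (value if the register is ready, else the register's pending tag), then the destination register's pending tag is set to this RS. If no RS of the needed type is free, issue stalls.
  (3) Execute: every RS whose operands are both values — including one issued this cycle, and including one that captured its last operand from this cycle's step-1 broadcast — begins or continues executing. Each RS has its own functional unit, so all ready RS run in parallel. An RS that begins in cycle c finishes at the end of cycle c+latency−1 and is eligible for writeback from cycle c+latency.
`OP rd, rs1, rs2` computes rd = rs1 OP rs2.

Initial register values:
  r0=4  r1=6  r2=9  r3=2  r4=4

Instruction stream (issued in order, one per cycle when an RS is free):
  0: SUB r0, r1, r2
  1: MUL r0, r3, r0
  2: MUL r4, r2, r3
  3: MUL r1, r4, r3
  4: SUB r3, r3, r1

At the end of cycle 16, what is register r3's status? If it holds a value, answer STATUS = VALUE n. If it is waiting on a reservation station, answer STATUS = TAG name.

  c1: issue SUB r0<-Add1  regs: r0:Add1,r1:6,r2:9,r3:2,r4:4
  c2: issue MUL r0<-Mul1  regs: r0:Mul1,r1:6,r2:9,r3:2,r4:4
  c3: issue MUL r4<-Mul2  regs: r0:Mul1,r1:6,r2:9,r3:2,r4:Mul2
  c4: CDB Add1=-3; stall  regs: r0:Mul1,r1:6,r2:9,r3:2,r4:Mul2
  c5: stall  regs: r0:Mul1,r1:6,r2:9,r3:2,r4:Mul2
  c6: stall  regs: r0:Mul1,r1:6,r2:9,r3:2,r4:Mul2
  c7: stall  regs: r0:Mul1,r1:6,r2:9,r3:2,r4:Mul2
  c8: CDB Mul2=18; issue MUL r1<-Mul2  regs: r0:Mul1,r1:Mul2,r2:9,r3:2,r4:18
  c9: CDB Mul1=-6; issue SUB r3<-Add1  regs: r0:-6,r1:Mul2,r2:9,r3:Add1,r4:18
  c10: -  regs: r0:-6,r1:Mul2,r2:9,r3:Add1,r4:18
  c11: -  regs: r0:-6,r1:Mul2,r2:9,r3:Add1,r4:18
  c12: -  regs: r0:-6,r1:Mul2,r2:9,r3:Add1,r4:18
  c13: CDB Mul2=36  regs: r0:-6,r1:36,r2:9,r3:Add1,r4:18
  c14: -  regs: r0:-6,r1:36,r2:9,r3:Add1,r4:18
  c15: -  regs: r0:-6,r1:36,r2:9,r3:Add1,r4:18
  c16: CDB Add1=-34  regs: r0:-6,r1:36,r2:9,r3:-34,r4:18

STATUS = VALUE -34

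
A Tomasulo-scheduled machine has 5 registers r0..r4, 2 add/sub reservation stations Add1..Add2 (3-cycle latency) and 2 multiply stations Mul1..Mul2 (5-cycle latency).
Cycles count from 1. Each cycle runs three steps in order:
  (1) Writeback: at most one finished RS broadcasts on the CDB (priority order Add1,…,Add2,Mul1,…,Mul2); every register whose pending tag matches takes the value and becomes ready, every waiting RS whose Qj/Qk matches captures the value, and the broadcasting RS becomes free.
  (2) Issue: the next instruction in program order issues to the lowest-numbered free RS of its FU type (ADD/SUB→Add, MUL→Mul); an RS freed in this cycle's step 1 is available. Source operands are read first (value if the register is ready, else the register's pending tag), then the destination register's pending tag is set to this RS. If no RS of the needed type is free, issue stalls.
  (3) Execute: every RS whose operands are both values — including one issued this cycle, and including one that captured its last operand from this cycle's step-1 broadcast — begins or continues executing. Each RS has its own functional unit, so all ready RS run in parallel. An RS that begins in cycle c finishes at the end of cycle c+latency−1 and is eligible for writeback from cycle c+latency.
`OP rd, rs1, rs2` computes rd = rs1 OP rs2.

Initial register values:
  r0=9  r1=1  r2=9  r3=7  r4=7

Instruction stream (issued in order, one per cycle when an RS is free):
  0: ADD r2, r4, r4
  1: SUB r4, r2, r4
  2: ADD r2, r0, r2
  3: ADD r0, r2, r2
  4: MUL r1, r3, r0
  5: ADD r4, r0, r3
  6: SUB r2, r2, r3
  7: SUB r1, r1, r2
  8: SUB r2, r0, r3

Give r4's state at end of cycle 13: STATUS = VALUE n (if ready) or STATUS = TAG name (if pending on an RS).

c1: issue ADD r2<-Add1 | r0:9,r1:1,r2:Add1,r3:7,r4:7
c2: issue SUB r4<-Add2 | r0:9,r1:1,r2:Add1,r3:7,r4:Add2
c3: stall | r0:9,r1:1,r2:Add1,r3:7,r4:Add2
c4: CDB Add1=14; issue ADD r2<-Add1 | r0:9,r1:1,r2:Add1,r3:7,r4:Add2
c5: stall | r0:9,r1:1,r2:Add1,r3:7,r4:Add2
c6: stall | r0:9,r1:1,r2:Add1,r3:7,r4:Add2
c7: CDB Add1=23; issue ADD r0<-Add1 | r0:Add1,r1:1,r2:23,r3:7,r4:Add2
c8: CDB Add2=7; issue MUL r1<-Mul1 | r0:Add1,r1:Mul1,r2:23,r3:7,r4:7
c9: issue ADD r4<-Add2 | r0:Add1,r1:Mul1,r2:23,r3:7,r4:Add2
c10: CDB Add1=46; issue SUB r2<-Add1 | r0:46,r1:Mul1,r2:Add1,r3:7,r4:Add2
c11: stall | r0:46,r1:Mul1,r2:Add1,r3:7,r4:Add2
c12: stall | r0:46,r1:Mul1,r2:Add1,r3:7,r4:Add2
c13: CDB Add1=16; issue SUB r1<-Add1 | r0:46,r1:Add1,r2:16,r3:7,r4:Add2

STATUS = TAG Add2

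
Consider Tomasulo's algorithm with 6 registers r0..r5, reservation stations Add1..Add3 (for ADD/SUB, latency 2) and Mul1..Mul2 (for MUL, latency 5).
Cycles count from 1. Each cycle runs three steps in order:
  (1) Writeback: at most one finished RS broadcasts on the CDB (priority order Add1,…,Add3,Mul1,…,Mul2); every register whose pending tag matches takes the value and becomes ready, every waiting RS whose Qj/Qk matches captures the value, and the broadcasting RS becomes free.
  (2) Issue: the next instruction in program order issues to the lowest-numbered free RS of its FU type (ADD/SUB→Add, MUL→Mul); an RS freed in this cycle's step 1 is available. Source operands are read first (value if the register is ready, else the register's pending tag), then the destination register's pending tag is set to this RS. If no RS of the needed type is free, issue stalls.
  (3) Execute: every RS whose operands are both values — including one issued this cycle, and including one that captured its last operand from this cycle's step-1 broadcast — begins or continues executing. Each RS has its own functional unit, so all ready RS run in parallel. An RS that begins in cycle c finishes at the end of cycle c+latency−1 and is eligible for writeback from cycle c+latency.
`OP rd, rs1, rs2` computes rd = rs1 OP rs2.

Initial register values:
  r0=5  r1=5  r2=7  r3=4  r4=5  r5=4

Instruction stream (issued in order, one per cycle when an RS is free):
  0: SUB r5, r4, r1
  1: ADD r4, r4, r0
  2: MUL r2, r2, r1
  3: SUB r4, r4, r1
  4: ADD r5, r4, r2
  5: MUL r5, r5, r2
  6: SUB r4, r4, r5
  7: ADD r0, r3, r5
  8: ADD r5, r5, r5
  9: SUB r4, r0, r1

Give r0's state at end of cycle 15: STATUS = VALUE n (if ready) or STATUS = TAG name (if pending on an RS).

STATUS = TAG Add3

c1: issue SUB r5<-Add1 | r0:5,r1:5,r2:7,r3:4,r4:5,r5:Add1
c2: issue ADD r4<-Add2 | r0:5,r1:5,r2:7,r3:4,r4:Add2,r5:Add1
c3: CDB Add1=0; issue MUL r2<-Mul1 | r0:5,r1:5,r2:Mul1,r3:4,r4:Add2,r5:0
c4: CDB Add2=10; issue SUB r4<-Add1 | r0:5,r1:5,r2:Mul1,r3:4,r4:Add1,r5:0
c5: issue ADD r5<-Add2 | r0:5,r1:5,r2:Mul1,r3:4,r4:Add1,r5:Add2
c6: CDB Add1=5; issue MUL r5<-Mul2 | r0:5,r1:5,r2:Mul1,r3:4,r4:5,r5:Mul2
c7: issue SUB r4<-Add1 | r0:5,r1:5,r2:Mul1,r3:4,r4:Add1,r5:Mul2
c8: CDB Mul1=35; issue ADD r0<-Add3 | r0:Add3,r1:5,r2:35,r3:4,r4:Add1,r5:Mul2
c9: stall | r0:Add3,r1:5,r2:35,r3:4,r4:Add1,r5:Mul2
c10: CDB Add2=40; issue ADD r5<-Add2 | r0:Add3,r1:5,r2:35,r3:4,r4:Add1,r5:Add2
c11: stall | r0:Add3,r1:5,r2:35,r3:4,r4:Add1,r5:Add2
c12: stall | r0:Add3,r1:5,r2:35,r3:4,r4:Add1,r5:Add2
c13: stall | r0:Add3,r1:5,r2:35,r3:4,r4:Add1,r5:Add2
c14: stall | r0:Add3,r1:5,r2:35,r3:4,r4:Add1,r5:Add2
c15: CDB Mul2=1400; stall | r0:Add3,r1:5,r2:35,r3:4,r4:Add1,r5:Add2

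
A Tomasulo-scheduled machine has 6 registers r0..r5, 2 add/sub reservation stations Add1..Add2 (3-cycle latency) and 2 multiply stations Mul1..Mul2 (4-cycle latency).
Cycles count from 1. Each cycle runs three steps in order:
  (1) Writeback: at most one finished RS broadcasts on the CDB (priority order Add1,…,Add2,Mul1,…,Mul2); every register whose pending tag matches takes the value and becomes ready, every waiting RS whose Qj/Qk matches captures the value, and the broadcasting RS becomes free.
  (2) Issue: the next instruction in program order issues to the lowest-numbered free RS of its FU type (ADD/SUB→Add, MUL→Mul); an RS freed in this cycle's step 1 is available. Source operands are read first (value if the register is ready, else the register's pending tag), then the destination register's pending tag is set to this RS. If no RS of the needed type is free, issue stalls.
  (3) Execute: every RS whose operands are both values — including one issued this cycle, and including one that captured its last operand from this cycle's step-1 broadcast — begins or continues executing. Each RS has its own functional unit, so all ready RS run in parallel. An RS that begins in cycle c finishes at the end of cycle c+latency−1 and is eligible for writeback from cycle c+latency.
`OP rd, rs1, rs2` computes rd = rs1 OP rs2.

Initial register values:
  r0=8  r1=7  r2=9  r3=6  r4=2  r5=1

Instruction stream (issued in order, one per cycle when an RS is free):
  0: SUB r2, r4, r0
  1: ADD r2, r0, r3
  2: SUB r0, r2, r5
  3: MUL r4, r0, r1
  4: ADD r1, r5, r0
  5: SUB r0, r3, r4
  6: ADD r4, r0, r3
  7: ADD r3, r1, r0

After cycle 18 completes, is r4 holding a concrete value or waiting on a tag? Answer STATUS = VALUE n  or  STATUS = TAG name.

STATUS = TAG Add2

cycle 1: issue SUB r2<-Add1 // r0:8,r1:7,r2:Add1,r3:6,r4:2,r5:1
cycle 2: issue ADD r2<-Add2 // r0:8,r1:7,r2:Add2,r3:6,r4:2,r5:1
cycle 3: stall // r0:8,r1:7,r2:Add2,r3:6,r4:2,r5:1
cycle 4: CDB Add1=-6; issue SUB r0<-Add1 // r0:Add1,r1:7,r2:Add2,r3:6,r4:2,r5:1
cycle 5: CDB Add2=14; issue MUL r4<-Mul1 // r0:Add1,r1:7,r2:14,r3:6,r4:Mul1,r5:1
cycle 6: issue ADD r1<-Add2 // r0:Add1,r1:Add2,r2:14,r3:6,r4:Mul1,r5:1
cycle 7: stall // r0:Add1,r1:Add2,r2:14,r3:6,r4:Mul1,r5:1
cycle 8: CDB Add1=13; issue SUB r0<-Add1 // r0:Add1,r1:Add2,r2:14,r3:6,r4:Mul1,r5:1
cycle 9: stall // r0:Add1,r1:Add2,r2:14,r3:6,r4:Mul1,r5:1
cycle 10: stall // r0:Add1,r1:Add2,r2:14,r3:6,r4:Mul1,r5:1
cycle 11: CDB Add2=14; issue ADD r4<-Add2 // r0:Add1,r1:14,r2:14,r3:6,r4:Add2,r5:1
cycle 12: CDB Mul1=91; stall // r0:Add1,r1:14,r2:14,r3:6,r4:Add2,r5:1
cycle 13: stall // r0:Add1,r1:14,r2:14,r3:6,r4:Add2,r5:1
cycle 14: stall // r0:Add1,r1:14,r2:14,r3:6,r4:Add2,r5:1
cycle 15: CDB Add1=-85; issue ADD r3<-Add1 // r0:-85,r1:14,r2:14,r3:Add1,r4:Add2,r5:1
cycle 16: - // r0:-85,r1:14,r2:14,r3:Add1,r4:Add2,r5:1
cycle 17: - // r0:-85,r1:14,r2:14,r3:Add1,r4:Add2,r5:1
cycle 18: CDB Add1=-71 // r0:-85,r1:14,r2:14,r3:-71,r4:Add2,r5:1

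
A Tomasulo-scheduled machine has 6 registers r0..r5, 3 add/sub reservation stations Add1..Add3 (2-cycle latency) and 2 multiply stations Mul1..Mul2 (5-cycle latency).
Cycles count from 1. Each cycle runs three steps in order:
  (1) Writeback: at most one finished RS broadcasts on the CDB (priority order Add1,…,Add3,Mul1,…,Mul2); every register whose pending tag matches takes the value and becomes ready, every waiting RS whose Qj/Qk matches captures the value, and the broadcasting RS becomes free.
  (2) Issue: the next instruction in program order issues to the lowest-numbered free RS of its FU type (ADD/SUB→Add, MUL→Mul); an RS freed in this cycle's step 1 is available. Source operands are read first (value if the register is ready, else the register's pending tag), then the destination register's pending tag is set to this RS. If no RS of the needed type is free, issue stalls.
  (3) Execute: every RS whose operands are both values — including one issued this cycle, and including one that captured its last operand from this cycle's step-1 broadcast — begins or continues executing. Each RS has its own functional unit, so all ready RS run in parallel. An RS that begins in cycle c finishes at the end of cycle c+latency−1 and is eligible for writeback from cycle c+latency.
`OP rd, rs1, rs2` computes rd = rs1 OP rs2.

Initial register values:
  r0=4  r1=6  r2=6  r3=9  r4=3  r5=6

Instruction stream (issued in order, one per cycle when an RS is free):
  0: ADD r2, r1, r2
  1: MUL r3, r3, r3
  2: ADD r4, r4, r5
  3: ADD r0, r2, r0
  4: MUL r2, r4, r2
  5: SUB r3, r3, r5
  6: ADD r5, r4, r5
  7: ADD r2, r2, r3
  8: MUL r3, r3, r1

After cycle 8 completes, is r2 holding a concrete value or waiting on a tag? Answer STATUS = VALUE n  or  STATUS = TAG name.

c1: issue ADD r2<-Add1 | r0:4,r1:6,r2:Add1,r3:9,r4:3,r5:6
c2: issue MUL r3<-Mul1 | r0:4,r1:6,r2:Add1,r3:Mul1,r4:3,r5:6
c3: CDB Add1=12; issue ADD r4<-Add1 | r0:4,r1:6,r2:12,r3:Mul1,r4:Add1,r5:6
c4: issue ADD r0<-Add2 | r0:Add2,r1:6,r2:12,r3:Mul1,r4:Add1,r5:6
c5: CDB Add1=9; issue MUL r2<-Mul2 | r0:Add2,r1:6,r2:Mul2,r3:Mul1,r4:9,r5:6
c6: CDB Add2=16; issue SUB r3<-Add1 | r0:16,r1:6,r2:Mul2,r3:Add1,r4:9,r5:6
c7: CDB Mul1=81; issue ADD r5<-Add2 | r0:16,r1:6,r2:Mul2,r3:Add1,r4:9,r5:Add2
c8: issue ADD r2<-Add3 | r0:16,r1:6,r2:Add3,r3:Add1,r4:9,r5:Add2

STATUS = TAG Add3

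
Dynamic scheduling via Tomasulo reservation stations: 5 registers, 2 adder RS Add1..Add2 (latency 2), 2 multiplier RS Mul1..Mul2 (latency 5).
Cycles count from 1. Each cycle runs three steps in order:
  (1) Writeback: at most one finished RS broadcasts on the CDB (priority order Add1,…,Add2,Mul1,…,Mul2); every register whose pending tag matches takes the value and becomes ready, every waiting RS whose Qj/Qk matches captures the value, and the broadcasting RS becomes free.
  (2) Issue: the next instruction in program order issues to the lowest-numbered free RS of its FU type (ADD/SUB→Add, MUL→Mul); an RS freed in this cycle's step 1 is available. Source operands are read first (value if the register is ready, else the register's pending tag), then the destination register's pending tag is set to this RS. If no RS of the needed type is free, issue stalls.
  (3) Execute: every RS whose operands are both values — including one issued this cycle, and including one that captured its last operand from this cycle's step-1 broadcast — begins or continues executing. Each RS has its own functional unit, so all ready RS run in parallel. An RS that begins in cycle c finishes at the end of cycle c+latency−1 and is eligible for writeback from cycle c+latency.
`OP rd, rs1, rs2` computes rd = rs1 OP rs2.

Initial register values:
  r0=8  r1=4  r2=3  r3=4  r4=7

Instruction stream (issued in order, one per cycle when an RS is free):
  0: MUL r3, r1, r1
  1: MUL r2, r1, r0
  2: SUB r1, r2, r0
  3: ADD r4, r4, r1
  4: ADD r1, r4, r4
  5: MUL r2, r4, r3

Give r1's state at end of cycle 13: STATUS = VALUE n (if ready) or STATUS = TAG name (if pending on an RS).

STATUS = VALUE 62

  c1: issue MUL r3<-Mul1  regs: r0:8,r1:4,r2:3,r3:Mul1,r4:7
  c2: issue MUL r2<-Mul2  regs: r0:8,r1:4,r2:Mul2,r3:Mul1,r4:7
  c3: issue SUB r1<-Add1  regs: r0:8,r1:Add1,r2:Mul2,r3:Mul1,r4:7
  c4: issue ADD r4<-Add2  regs: r0:8,r1:Add1,r2:Mul2,r3:Mul1,r4:Add2
  c5: stall  regs: r0:8,r1:Add1,r2:Mul2,r3:Mul1,r4:Add2
  c6: CDB Mul1=16; stall  regs: r0:8,r1:Add1,r2:Mul2,r3:16,r4:Add2
  c7: CDB Mul2=32; stall  regs: r0:8,r1:Add1,r2:32,r3:16,r4:Add2
  c8: stall  regs: r0:8,r1:Add1,r2:32,r3:16,r4:Add2
  c9: CDB Add1=24; issue ADD r1<-Add1  regs: r0:8,r1:Add1,r2:32,r3:16,r4:Add2
  c10: issue MUL r2<-Mul1  regs: r0:8,r1:Add1,r2:Mul1,r3:16,r4:Add2
  c11: CDB Add2=31  regs: r0:8,r1:Add1,r2:Mul1,r3:16,r4:31
  c12: -  regs: r0:8,r1:Add1,r2:Mul1,r3:16,r4:31
  c13: CDB Add1=62  regs: r0:8,r1:62,r2:Mul1,r3:16,r4:31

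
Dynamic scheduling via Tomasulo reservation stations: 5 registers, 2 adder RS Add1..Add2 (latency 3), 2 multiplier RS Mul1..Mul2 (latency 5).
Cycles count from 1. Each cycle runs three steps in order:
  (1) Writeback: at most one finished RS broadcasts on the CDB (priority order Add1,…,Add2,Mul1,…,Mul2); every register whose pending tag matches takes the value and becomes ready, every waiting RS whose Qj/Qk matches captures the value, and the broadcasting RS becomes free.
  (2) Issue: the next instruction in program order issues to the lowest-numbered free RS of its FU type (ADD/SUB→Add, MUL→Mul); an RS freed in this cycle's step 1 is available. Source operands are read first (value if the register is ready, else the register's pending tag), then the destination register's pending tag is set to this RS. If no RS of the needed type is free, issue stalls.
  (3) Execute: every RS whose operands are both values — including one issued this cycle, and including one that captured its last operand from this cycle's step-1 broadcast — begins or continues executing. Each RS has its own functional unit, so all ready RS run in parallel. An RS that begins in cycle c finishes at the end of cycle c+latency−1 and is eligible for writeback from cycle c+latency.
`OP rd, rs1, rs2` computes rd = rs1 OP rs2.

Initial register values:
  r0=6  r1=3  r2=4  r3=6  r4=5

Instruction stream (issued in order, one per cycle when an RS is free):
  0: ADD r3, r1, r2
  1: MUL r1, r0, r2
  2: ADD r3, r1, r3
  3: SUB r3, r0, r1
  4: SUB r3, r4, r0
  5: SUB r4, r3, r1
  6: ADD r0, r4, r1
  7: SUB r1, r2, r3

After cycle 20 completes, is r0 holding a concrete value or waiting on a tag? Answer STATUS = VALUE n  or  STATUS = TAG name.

STATUS = VALUE -1

cycle 1: issue ADD r3<-Add1 // r0:6,r1:3,r2:4,r3:Add1,r4:5
cycle 2: issue MUL r1<-Mul1 // r0:6,r1:Mul1,r2:4,r3:Add1,r4:5
cycle 3: issue ADD r3<-Add2 // r0:6,r1:Mul1,r2:4,r3:Add2,r4:5
cycle 4: CDB Add1=7; issue SUB r3<-Add1 // r0:6,r1:Mul1,r2:4,r3:Add1,r4:5
cycle 5: stall // r0:6,r1:Mul1,r2:4,r3:Add1,r4:5
cycle 6: stall // r0:6,r1:Mul1,r2:4,r3:Add1,r4:5
cycle 7: CDB Mul1=24; stall // r0:6,r1:24,r2:4,r3:Add1,r4:5
cycle 8: stall // r0:6,r1:24,r2:4,r3:Add1,r4:5
cycle 9: stall // r0:6,r1:24,r2:4,r3:Add1,r4:5
cycle 10: CDB Add1=-18; issue SUB r3<-Add1 // r0:6,r1:24,r2:4,r3:Add1,r4:5
cycle 11: CDB Add2=31; issue SUB r4<-Add2 // r0:6,r1:24,r2:4,r3:Add1,r4:Add2
cycle 12: stall // r0:6,r1:24,r2:4,r3:Add1,r4:Add2
cycle 13: CDB Add1=-1; issue ADD r0<-Add1 // r0:Add1,r1:24,r2:4,r3:-1,r4:Add2
cycle 14: stall // r0:Add1,r1:24,r2:4,r3:-1,r4:Add2
cycle 15: stall // r0:Add1,r1:24,r2:4,r3:-1,r4:Add2
cycle 16: CDB Add2=-25; issue SUB r1<-Add2 // r0:Add1,r1:Add2,r2:4,r3:-1,r4:-25
cycle 17: - // r0:Add1,r1:Add2,r2:4,r3:-1,r4:-25
cycle 18: - // r0:Add1,r1:Add2,r2:4,r3:-1,r4:-25
cycle 19: CDB Add1=-1 // r0:-1,r1:Add2,r2:4,r3:-1,r4:-25
cycle 20: CDB Add2=5 // r0:-1,r1:5,r2:4,r3:-1,r4:-25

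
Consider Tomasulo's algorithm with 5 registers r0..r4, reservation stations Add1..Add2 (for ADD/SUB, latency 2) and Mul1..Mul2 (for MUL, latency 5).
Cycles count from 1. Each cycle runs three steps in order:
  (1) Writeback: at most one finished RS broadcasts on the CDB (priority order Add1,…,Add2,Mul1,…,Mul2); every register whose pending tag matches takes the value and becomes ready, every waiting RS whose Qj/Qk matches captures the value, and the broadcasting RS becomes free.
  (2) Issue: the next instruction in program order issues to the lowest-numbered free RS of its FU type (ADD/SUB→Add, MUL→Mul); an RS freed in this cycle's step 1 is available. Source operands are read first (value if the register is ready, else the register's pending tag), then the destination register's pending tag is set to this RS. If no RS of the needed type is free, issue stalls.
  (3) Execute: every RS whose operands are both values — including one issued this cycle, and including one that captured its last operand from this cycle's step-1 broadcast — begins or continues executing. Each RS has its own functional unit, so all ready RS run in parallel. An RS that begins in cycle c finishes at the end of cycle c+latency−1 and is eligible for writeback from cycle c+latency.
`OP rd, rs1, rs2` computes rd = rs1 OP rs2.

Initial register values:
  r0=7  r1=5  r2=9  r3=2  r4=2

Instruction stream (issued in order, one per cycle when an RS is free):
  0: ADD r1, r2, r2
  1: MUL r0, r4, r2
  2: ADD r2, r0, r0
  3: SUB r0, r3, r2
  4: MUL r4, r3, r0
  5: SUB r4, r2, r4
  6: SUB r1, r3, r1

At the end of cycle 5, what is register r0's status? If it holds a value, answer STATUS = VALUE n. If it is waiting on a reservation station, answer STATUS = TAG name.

STATUS = TAG Add2

cycle 1: issue ADD r1<-Add1 // r0:7,r1:Add1,r2:9,r3:2,r4:2
cycle 2: issue MUL r0<-Mul1 // r0:Mul1,r1:Add1,r2:9,r3:2,r4:2
cycle 3: CDB Add1=18; issue ADD r2<-Add1 // r0:Mul1,r1:18,r2:Add1,r3:2,r4:2
cycle 4: issue SUB r0<-Add2 // r0:Add2,r1:18,r2:Add1,r3:2,r4:2
cycle 5: issue MUL r4<-Mul2 // r0:Add2,r1:18,r2:Add1,r3:2,r4:Mul2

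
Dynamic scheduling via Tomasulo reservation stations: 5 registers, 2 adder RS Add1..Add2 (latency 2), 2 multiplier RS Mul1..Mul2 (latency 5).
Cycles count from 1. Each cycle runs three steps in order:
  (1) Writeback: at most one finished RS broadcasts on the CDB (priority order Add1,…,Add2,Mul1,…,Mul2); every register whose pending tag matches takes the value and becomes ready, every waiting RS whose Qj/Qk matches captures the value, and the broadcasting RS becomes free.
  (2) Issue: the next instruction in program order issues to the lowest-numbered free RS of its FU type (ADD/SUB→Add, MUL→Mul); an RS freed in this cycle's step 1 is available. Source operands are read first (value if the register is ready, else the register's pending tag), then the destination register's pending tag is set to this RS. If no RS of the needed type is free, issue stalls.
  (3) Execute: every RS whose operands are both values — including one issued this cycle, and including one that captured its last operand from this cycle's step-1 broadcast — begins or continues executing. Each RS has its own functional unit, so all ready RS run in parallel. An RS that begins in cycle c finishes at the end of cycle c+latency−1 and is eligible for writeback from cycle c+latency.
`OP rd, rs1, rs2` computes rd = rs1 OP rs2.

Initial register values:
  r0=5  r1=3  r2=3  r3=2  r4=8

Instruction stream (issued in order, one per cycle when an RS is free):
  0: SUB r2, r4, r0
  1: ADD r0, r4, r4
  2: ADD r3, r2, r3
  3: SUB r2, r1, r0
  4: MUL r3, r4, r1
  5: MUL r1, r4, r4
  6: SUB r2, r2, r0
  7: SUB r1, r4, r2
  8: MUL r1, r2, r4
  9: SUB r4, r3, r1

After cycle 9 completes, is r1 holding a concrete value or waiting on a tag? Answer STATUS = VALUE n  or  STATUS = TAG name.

STATUS = TAG Add2

  c1: issue SUB r2<-Add1  regs: r0:5,r1:3,r2:Add1,r3:2,r4:8
  c2: issue ADD r0<-Add2  regs: r0:Add2,r1:3,r2:Add1,r3:2,r4:8
  c3: CDB Add1=3; issue ADD r3<-Add1  regs: r0:Add2,r1:3,r2:3,r3:Add1,r4:8
  c4: CDB Add2=16; issue SUB r2<-Add2  regs: r0:16,r1:3,r2:Add2,r3:Add1,r4:8
  c5: CDB Add1=5; issue MUL r3<-Mul1  regs: r0:16,r1:3,r2:Add2,r3:Mul1,r4:8
  c6: CDB Add2=-13; issue MUL r1<-Mul2  regs: r0:16,r1:Mul2,r2:-13,r3:Mul1,r4:8
  c7: issue SUB r2<-Add1  regs: r0:16,r1:Mul2,r2:Add1,r3:Mul1,r4:8
  c8: issue SUB r1<-Add2  regs: r0:16,r1:Add2,r2:Add1,r3:Mul1,r4:8
  c9: CDB Add1=-29; stall  regs: r0:16,r1:Add2,r2:-29,r3:Mul1,r4:8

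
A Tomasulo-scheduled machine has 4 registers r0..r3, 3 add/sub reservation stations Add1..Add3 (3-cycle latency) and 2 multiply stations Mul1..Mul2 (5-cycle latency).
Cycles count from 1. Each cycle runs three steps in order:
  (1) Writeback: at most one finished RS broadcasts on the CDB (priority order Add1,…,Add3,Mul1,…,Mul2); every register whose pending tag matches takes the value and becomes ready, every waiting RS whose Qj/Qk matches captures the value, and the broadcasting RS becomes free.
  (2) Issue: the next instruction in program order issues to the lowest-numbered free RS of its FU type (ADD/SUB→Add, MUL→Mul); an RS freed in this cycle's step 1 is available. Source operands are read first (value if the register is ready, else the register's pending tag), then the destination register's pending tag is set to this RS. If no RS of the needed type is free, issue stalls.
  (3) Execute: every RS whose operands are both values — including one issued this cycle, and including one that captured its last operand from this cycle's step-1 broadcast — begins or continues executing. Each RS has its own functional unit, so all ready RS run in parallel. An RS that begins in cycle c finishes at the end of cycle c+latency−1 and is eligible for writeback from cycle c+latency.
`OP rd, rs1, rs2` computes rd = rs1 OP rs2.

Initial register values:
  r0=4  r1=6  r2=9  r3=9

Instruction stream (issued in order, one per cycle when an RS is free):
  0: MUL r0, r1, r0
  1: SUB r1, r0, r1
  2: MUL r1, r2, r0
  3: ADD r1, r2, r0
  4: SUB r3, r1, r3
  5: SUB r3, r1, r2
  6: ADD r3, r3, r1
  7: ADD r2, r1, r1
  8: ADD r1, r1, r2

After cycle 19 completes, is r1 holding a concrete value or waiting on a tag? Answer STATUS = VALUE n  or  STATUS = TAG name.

  c1: issue MUL r0<-Mul1  regs: r0:Mul1,r1:6,r2:9,r3:9
  c2: issue SUB r1<-Add1  regs: r0:Mul1,r1:Add1,r2:9,r3:9
  c3: issue MUL r1<-Mul2  regs: r0:Mul1,r1:Mul2,r2:9,r3:9
  c4: issue ADD r1<-Add2  regs: r0:Mul1,r1:Add2,r2:9,r3:9
  c5: issue SUB r3<-Add3  regs: r0:Mul1,r1:Add2,r2:9,r3:Add3
  c6: CDB Mul1=24; stall  regs: r0:24,r1:Add2,r2:9,r3:Add3
  c7: stall  regs: r0:24,r1:Add2,r2:9,r3:Add3
  c8: stall  regs: r0:24,r1:Add2,r2:9,r3:Add3
  c9: CDB Add1=18; issue SUB r3<-Add1  regs: r0:24,r1:Add2,r2:9,r3:Add1
  c10: CDB Add2=33; issue ADD r3<-Add2  regs: r0:24,r1:33,r2:9,r3:Add2
  c11: CDB Mul2=216; stall  regs: r0:24,r1:33,r2:9,r3:Add2
  c12: stall  regs: r0:24,r1:33,r2:9,r3:Add2
  c13: CDB Add1=24; issue ADD r2<-Add1  regs: r0:24,r1:33,r2:Add1,r3:Add2
  c14: CDB Add3=24; issue ADD r1<-Add3  regs: r0:24,r1:Add3,r2:Add1,r3:Add2
  c15: -  regs: r0:24,r1:Add3,r2:Add1,r3:Add2
  c16: CDB Add1=66  regs: r0:24,r1:Add3,r2:66,r3:Add2
  c17: CDB Add2=57  regs: r0:24,r1:Add3,r2:66,r3:57
  c18: -  regs: r0:24,r1:Add3,r2:66,r3:57
  c19: CDB Add3=99  regs: r0:24,r1:99,r2:66,r3:57

STATUS = VALUE 99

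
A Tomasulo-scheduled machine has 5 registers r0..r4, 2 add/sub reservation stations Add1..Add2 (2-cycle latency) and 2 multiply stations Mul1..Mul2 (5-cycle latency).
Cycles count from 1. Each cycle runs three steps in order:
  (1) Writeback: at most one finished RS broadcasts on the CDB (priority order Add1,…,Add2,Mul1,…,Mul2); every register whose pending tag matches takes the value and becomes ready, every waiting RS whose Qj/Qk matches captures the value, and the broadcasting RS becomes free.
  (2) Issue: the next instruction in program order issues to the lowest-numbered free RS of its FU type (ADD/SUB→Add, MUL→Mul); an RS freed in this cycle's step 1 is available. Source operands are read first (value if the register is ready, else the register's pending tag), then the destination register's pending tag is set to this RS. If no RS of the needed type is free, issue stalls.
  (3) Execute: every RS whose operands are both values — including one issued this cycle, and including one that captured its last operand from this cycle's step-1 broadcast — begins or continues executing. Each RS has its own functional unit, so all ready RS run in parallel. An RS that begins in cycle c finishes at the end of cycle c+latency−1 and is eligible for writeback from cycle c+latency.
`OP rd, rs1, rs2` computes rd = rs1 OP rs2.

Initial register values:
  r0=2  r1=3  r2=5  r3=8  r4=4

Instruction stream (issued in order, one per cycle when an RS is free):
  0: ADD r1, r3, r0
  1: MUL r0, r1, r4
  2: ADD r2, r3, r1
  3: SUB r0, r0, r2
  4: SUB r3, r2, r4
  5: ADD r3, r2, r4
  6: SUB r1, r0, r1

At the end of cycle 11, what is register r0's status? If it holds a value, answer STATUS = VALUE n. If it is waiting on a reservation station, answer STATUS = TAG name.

STATUS = VALUE 22

c1: issue ADD r1<-Add1 | r0:2,r1:Add1,r2:5,r3:8,r4:4
c2: issue MUL r0<-Mul1 | r0:Mul1,r1:Add1,r2:5,r3:8,r4:4
c3: CDB Add1=10; issue ADD r2<-Add1 | r0:Mul1,r1:10,r2:Add1,r3:8,r4:4
c4: issue SUB r0<-Add2 | r0:Add2,r1:10,r2:Add1,r3:8,r4:4
c5: CDB Add1=18; issue SUB r3<-Add1 | r0:Add2,r1:10,r2:18,r3:Add1,r4:4
c6: stall | r0:Add2,r1:10,r2:18,r3:Add1,r4:4
c7: CDB Add1=14; issue ADD r3<-Add1 | r0:Add2,r1:10,r2:18,r3:Add1,r4:4
c8: CDB Mul1=40; stall | r0:Add2,r1:10,r2:18,r3:Add1,r4:4
c9: CDB Add1=22; issue SUB r1<-Add1 | r0:Add2,r1:Add1,r2:18,r3:22,r4:4
c10: CDB Add2=22 | r0:22,r1:Add1,r2:18,r3:22,r4:4
c11: - | r0:22,r1:Add1,r2:18,r3:22,r4:4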